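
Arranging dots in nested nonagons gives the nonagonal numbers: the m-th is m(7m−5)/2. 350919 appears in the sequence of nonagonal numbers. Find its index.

317

Set n(7n−5)/2 = 350919, giving 7n² − 5n − 701838 = 0.
The discriminant is 25 + 56·350919 = 19651489, and √19651489 = 4433.
So n = (5 + 4433) / 14 = 4438/14 = 317.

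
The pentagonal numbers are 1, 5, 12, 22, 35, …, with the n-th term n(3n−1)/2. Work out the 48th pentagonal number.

The 48th pentagonal number is n(3n−1)/2 with n = 48.
48·(3·48 − 1)/2 = 48·143/2 = 3432.

3432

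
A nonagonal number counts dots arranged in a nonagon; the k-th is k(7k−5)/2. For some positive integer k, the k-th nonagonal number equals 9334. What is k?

52

Set n(7n−5)/2 = 9334, giving 7n² − 5n − 18668 = 0.
The discriminant is 25 + 56·9334 = 522729, and √522729 = 723.
So n = (5 + 723) / 14 = 728/14 = 52.
Check: 52·(7·52 − 5)/2 = 9334. ✓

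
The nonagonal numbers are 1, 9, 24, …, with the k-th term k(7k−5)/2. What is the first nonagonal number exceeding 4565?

Solve n(7n−5)/2 > 4565 for integer n.
The largest n with value ≤ 4565 is 36 (since 4446 ≤ 4565 < 4699), so the first above is n = 37, value 4699.

4699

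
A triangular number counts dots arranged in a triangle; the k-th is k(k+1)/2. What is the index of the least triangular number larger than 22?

Solve n(n+1)/2 > 22 for integer n.
The largest n with value ≤ 22 is 6 (since 21 ≤ 22 < 28), so the first above is n = 7, value 28.

7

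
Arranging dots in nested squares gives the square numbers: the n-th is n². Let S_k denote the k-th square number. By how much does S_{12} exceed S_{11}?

n² − (n−1)² = 2n − 1, so 12² − 11² = 2·12 − 1 = 23.

23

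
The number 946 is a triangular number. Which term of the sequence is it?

Set n(n+1)/2 = 946, giving n² + n − 1892 = 0.
The discriminant is 1 + 8·946 = 7569, and √7569 = 87.
So n = (-1 + 87) / 2 = 86/2 = 43.

43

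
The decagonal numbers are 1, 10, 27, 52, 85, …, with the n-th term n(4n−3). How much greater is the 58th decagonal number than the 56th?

58·(4·58 − 3) = 13282 and 56·(4·56 − 3) = 12376.
Difference: 13282 − 12376 = 906.

906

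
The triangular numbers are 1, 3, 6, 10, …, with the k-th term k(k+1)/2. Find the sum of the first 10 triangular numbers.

220

Σ i(i+1)/2 = (Σi² + Σi) / 2 over i = 1..10.
Σi = 55 and Σi² = 385.
(1·385 + 1·55) / 2 = 440/2 = 220.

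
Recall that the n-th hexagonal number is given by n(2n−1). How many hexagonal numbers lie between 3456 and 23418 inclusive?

The n-th hexagonal number is n(2n−1).
Smallest index with value ≥ 3456: n = 42 (giving 3486).
Largest index with value ≤ 23418: n = 108 (giving 23220).
Indices 42 through 108: 67 terms.

67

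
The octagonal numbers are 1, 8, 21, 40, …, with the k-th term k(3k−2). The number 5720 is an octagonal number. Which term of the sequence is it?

Set n(3n−2) = 5720, giving 3n² − 2n − 5720 = 0.
The discriminant is 4 + 12·5720 = 68644, and √68644 = 262.
So n = (2 + 262) / 6 = 264/6 = 44.

44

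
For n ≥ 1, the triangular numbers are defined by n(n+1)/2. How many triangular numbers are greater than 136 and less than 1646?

The n-th triangular number is n(n+1)/2.
Smallest index with value > 136: n = 17 (giving 153).
Largest index with value < 1646: n = 56 (giving 1596).
Indices 17 through 56: 40 terms.

40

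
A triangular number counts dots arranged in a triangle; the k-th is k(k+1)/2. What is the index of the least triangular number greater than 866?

42

Solve n(n+1)/2 > 866 for integer n.
The largest n with value ≤ 866 is 41 (since 861 ≤ 866 < 903), so the first above is n = 42, value 903.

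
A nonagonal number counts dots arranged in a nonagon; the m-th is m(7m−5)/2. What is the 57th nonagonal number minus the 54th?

1158

57·(7·57 − 5)/2 = 11229 and 54·(7·54 − 5)/2 = 10071.
Difference: 11229 − 10071 = 1158.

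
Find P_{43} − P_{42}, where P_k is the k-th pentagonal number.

127

Consecutive pentagonal numbers differ by 3n − 2: here 3·43 − 2 = 127.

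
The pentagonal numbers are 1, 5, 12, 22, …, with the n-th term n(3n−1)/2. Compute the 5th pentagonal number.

The 5th pentagonal number is n(3n−1)/2 with n = 5.
5·(3·5 − 1)/2 = 5·14/2 = 5·7 = 35.

35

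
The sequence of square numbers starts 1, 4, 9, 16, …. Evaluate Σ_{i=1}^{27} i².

Σ_{i=1}^{27} i² = 27·28·55/6 = 6930.

6930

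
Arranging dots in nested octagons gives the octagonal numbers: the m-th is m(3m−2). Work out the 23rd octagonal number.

The 23rd octagonal number is n(3n−2) with n = 23.
23·(3·23 − 2) = 23·67 = 1541.

1541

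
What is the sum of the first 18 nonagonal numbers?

6954

Σ i(7i−5)/2 = (7Σi² − 5Σi) / 2 over i = 1..18.
Σi = 171 and Σi² = 2109.
(7·2109 − 5·171) / 2 = 13908/2 = 6954.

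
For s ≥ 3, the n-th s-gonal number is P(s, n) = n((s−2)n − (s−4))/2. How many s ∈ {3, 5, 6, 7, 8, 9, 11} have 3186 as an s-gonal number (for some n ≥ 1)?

s = 3: P(3, 79) = 3160 and P(3, 80) = 3240; 3186 is not s-gonal.
s = 5: P(5, 46) = 3151 and P(5, 47) = 3290; 3186 is not s-gonal.
s = 6: P(6, 40) = 3160 and P(6, 41) = 3321; 3186 is not s-gonal.
s = 7: P(7, 36) = 3186. ✓
s = 8: P(8, 32) = 3008 and P(8, 33) = 3201; 3186 is not s-gonal.
s = 9: P(9, 30) = 3075 and P(9, 31) = 3286; 3186 is not s-gonal.
s = 11: P(11, 27) = 3186. ✓
Hits: s ∈ {7, 11} → 2.

2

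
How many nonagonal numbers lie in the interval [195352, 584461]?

173

The n-th nonagonal number is n(7n−5)/2.
Smallest index with value ≥ 195352: n = 237 (giving 195999).
Largest index with value ≤ 584461: n = 409 (giving 584461).
Indices 237 through 409: 173 terms.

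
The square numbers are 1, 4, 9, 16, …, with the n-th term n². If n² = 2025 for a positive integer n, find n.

We need n² = 2025, so n = √2025 = 45.
Check: 45² = 2025. ✓

45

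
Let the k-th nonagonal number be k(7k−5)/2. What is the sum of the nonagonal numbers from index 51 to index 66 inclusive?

Σ i(7i−5)/2 = (7Σi² − 5Σi) / 2 over i = 51..66.
Σi = 2211 − 1275 = 936 and Σi² = 98021 − 42925 = 55096.
(7·55096 − 5·936) / 2 = 380992/2 = 190496.

190496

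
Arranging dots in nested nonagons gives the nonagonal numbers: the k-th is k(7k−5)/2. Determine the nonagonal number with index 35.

4200

35·(7·35 − 5)/2 = 35·240/2 = 35·120 = 4200.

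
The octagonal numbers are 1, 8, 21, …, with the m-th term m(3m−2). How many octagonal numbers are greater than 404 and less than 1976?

The n-th octagonal number is n(3n−2).
Smallest index with value > 404: n = 12 (giving 408).
Largest index with value < 1976: n = 25 (giving 1825).
Indices 12 through 25: 14 terms.

14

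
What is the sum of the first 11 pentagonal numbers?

726

Σ i(3i−1)/2 = (3Σi² − Σi) / 2 over i = 1..11.
Σi = 66 and Σi² = 506.
(3·506 − 1·66) / 2 = 1452/2 = 726.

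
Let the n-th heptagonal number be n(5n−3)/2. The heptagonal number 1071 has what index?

21

Set n(5n−3)/2 = 1071, giving 5n² − 3n − 2142 = 0.
The discriminant is 9 + 40·1071 = 42849, and √42849 = 207.
So n = (3 + 207) / 10 = 210/10 = 21.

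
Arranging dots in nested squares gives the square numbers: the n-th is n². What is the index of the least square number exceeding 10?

4

Solve n² > 10 for integer n.
The largest n with value ≤ 10 is 3 (since 9 ≤ 10 < 16), so the first above is n = 4, value 16.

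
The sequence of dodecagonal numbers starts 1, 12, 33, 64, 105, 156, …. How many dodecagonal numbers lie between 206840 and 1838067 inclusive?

The n-th dodecagonal number is n(5n−4).
Smallest index with value ≥ 206840: n = 204 (giving 207264).
Largest index with value ≤ 1838067: n = 606 (giving 1833756).
Indices 204 through 606: 403 terms.

403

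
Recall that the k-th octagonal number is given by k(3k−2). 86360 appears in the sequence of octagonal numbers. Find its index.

170

Set n(3n−2) = 86360, giving 3n² − 2n − 86360 = 0.
The discriminant is 4 + 12·86360 = 1036324, and √1036324 = 1018.
So n = (2 + 1018) / 6 = 1020/6 = 170.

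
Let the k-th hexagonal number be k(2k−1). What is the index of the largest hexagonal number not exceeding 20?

Solve n(2n−1) ≤ 20 for integer n.
n = 3 gives 15 ≤ 20, while n = 4 gives 28 > 20; so the answer is index 3.

3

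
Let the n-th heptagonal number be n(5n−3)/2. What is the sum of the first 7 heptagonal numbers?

Σ i(5i−3)/2 = (5Σi² − 3Σi) / 2 over i = 1..7.
Σi = 28 and Σi² = 140.
(5·140 − 3·28) / 2 = 616/2 = 308.

308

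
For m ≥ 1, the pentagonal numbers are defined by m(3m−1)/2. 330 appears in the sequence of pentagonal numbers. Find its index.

15

Set n(3n−1)/2 = 330, giving 3n² − n − 660 = 0.
The discriminant is 1 + 24·330 = 7921, and √7921 = 89.
So n = (1 + 89) / 6 = 90/6 = 15.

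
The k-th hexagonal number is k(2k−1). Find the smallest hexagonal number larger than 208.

231

Solve n(2n−1) > 208 for integer n.
The largest n with value ≤ 208 is 10 (since 190 ≤ 208 < 231), so the first above is n = 11, value 231.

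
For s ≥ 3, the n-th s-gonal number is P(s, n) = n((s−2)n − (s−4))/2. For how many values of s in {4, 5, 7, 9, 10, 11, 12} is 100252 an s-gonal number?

1

s = 4: P(4, 316) = 99856 and P(4, 317) = 100489; 100252 is not s-gonal.
s = 5: P(5, 258) = 99717 and P(5, 259) = 100492; 100252 is not s-gonal.
s = 7: P(7, 200) = 99700 and P(7, 201) = 100701; 100252 is not s-gonal.
s = 9: P(9, 169) = 99541 and P(9, 170) = 100725; 100252 is not s-gonal.
s = 10: P(10, 158) = 99382 and P(10, 159) = 100647; 100252 is not s-gonal.
s = 11: P(11, 149) = 99383 and P(11, 150) = 100725; 100252 is not s-gonal.
s = 12: P(12, 142) = 100252. ✓
Hits: s ∈ {12} → 1.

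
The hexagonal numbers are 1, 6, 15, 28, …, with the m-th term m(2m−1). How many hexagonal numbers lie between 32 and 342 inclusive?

9

The n-th hexagonal number is n(2n−1).
Smallest index with value ≥ 32: n = 5 (giving 45).
Largest index with value ≤ 342: n = 13 (giving 325).
Indices 5 through 13: 9 terms.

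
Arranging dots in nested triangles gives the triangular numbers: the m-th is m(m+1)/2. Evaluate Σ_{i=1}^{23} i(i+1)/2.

2300

Σ i(i+1)/2 = (Σi² + Σi) / 2 over i = 1..23.
Σi = 276 and Σi² = 4324.
(1·4324 + 1·276) / 2 = 4600/2 = 2300.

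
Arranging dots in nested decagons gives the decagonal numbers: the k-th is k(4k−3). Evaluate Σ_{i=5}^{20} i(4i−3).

10760

Σ i(4i−3) = 4Σi² − 3Σi over i = 5..20.
Σi = 210 − 10 = 200 and Σi² = 2870 − 30 = 2840.
4·2840 − 3·200 = 10760.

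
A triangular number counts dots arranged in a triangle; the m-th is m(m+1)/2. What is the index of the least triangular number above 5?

Solve n(n+1)/2 > 5 for integer n.
The largest n with value ≤ 5 is 2 (since 3 ≤ 5 < 6), so the first above is n = 3, value 6.

3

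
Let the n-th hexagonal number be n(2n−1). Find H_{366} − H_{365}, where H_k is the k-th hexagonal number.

1461

Consecutive hexagonal numbers differ by 4n − 3: here 4·366 − 3 = 1461.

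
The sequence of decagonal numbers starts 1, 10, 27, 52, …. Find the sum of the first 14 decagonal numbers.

3745

Σ i(4i−3) = 4Σi² − 3Σi over i = 1..14.
Σi = 105 and Σi² = 1015.
4·1015 − 3·105 = 3745.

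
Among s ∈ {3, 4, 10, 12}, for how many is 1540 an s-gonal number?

2

s = 3: P(3, 55) = 1540. ✓
s = 4: P(4, 39) = 1521 and P(4, 40) = 1600; 1540 is not s-gonal.
s = 10: P(10, 20) = 1540. ✓
s = 12: P(12, 17) = 1377 and P(12, 18) = 1548; 1540 is not s-gonal.
Hits: s ∈ {3, 10} → 2.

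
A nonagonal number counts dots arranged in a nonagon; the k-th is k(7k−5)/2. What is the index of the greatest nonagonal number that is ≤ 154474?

210

Solve n(7n−5)/2 ≤ 154474 for integer n.
n = 210 gives 153825 ≤ 154474, while n = 211 gives 155296 > 154474; so the answer is index 210.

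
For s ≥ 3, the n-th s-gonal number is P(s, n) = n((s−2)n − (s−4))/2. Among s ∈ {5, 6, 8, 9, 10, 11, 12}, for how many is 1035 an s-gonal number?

1

s = 5: P(5, 26) = 1001 and P(5, 27) = 1080; 1035 is not s-gonal.
s = 6: P(6, 23) = 1035. ✓
s = 8: P(8, 18) = 936 and P(8, 19) = 1045; 1035 is not s-gonal.
s = 9: P(9, 17) = 969 and P(9, 18) = 1089; 1035 is not s-gonal.
s = 10: P(10, 16) = 976 and P(10, 17) = 1105; 1035 is not s-gonal.
s = 11: P(11, 15) = 960 and P(11, 16) = 1096; 1035 is not s-gonal.
s = 12: P(12, 14) = 924 and P(12, 15) = 1065; 1035 is not s-gonal.
Hits: s ∈ {6} → 1.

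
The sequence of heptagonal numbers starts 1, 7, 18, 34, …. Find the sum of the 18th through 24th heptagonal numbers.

7567

Σ i(5i−3)/2 = (5Σi² − 3Σi) / 2 over i = 18..24.
Σi = 300 − 153 = 147 and Σi² = 4900 − 1785 = 3115.
(5·3115 − 3·147) / 2 = 15134/2 = 7567.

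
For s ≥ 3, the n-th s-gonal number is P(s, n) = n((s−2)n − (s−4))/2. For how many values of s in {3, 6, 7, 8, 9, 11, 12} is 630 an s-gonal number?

2

s = 3: P(3, 35) = 630. ✓
s = 6: P(6, 18) = 630. ✓
s = 7: P(7, 16) = 616 and P(7, 17) = 697; 630 is not s-gonal.
s = 8: P(8, 14) = 560 and P(8, 15) = 645; 630 is not s-gonal.
s = 9: P(9, 13) = 559 and P(9, 14) = 651; 630 is not s-gonal.
s = 11: P(11, 12) = 606 and P(11, 13) = 715; 630 is not s-gonal.
s = 12: P(12, 11) = 561 and P(12, 12) = 672; 630 is not s-gonal.
Hits: s ∈ {3, 6} → 2.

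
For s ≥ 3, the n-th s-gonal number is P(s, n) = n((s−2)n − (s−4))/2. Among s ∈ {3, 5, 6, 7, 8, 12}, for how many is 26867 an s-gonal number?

1

s = 3: P(3, 231) = 26796 and P(3, 232) = 27028; 26867 is not s-gonal.
s = 5: P(5, 134) = 26867. ✓
s = 6: P(6, 116) = 26796 and P(6, 117) = 27261; 26867 is not s-gonal.
s = 7: P(7, 103) = 26368 and P(7, 104) = 26884; 26867 is not s-gonal.
s = 8: P(8, 94) = 26320 and P(8, 95) = 26885; 26867 is not s-gonal.
s = 12: P(12, 73) = 26353 and P(12, 74) = 27084; 26867 is not s-gonal.
Hits: s ∈ {5} → 1.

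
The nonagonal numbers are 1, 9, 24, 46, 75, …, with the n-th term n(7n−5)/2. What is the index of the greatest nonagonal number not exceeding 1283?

19

Solve n(7n−5)/2 ≤ 1283 for integer n.
n = 19 gives 1216 ≤ 1283, while n = 20 gives 1350 > 1283; so the answer is index 19.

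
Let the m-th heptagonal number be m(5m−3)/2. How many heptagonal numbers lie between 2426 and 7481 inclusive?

24

The n-th heptagonal number is n(5n−3)/2.
Smallest index with value ≥ 2426: n = 32 (giving 2512).
Largest index with value ≤ 7481: n = 55 (giving 7480).
Indices 32 through 55: 24 terms.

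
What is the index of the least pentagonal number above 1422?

Solve n(3n−1)/2 > 1422 for integer n.
The largest n with value ≤ 1422 is 30 (since 1335 ≤ 1422 < 1426), so the first above is n = 31, value 1426.

31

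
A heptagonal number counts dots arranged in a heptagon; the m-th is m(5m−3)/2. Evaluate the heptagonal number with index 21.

1071

21·(5·21 − 3)/2 = 21·102/2 = 21·51 = 1071.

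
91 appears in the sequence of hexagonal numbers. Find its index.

7

Set n(2n−1) = 91, giving 2n² − n − 91 = 0.
So n = (1 + 27) / 4 = 28/4 = 7.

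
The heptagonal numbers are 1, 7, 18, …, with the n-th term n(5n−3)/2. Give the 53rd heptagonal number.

6943

53·(5·53 − 3)/2 = 53·262/2 = 53·131 = 6943.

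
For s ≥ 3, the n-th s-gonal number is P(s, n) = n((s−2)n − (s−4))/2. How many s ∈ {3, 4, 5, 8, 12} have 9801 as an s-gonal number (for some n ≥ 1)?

s = 3: P(3, 139) = 9730 and P(3, 140) = 9870; 9801 is not s-gonal.
s = 4: P(4, 99) = 9801. ✓
s = 5: P(5, 81) = 9801. ✓
s = 8: P(8, 57) = 9633 and P(8, 58) = 9976; 9801 is not s-gonal.
s = 12: P(12, 44) = 9504 and P(12, 45) = 9945; 9801 is not s-gonal.
Hits: s ∈ {4, 5} → 2.

2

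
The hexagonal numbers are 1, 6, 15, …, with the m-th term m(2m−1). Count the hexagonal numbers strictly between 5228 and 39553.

The n-th hexagonal number is n(2n−1).
Smallest index with value > 5228: n = 52 (giving 5356).
Largest index with value < 39553: n = 140 (giving 39060).
Indices 52 through 140: 89 terms.

89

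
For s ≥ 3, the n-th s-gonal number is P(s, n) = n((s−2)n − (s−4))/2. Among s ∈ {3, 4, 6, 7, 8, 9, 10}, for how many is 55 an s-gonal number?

s = 3: P(3, 10) = 55. ✓
s = 4: P(4, 7) = 49 and P(4, 8) = 64; 55 is not s-gonal.
s = 6: P(6, 5) = 45 and P(6, 6) = 66; 55 is not s-gonal.
s = 7: P(7, 5) = 55. ✓
s = 8: P(8, 4) = 40 and P(8, 5) = 65; 55 is not s-gonal.
s = 9: P(9, 4) = 46 and P(9, 5) = 75; 55 is not s-gonal.
s = 10: P(10, 4) = 52 and P(10, 5) = 85; 55 is not s-gonal.
Hits: s ∈ {3, 7} → 2.

2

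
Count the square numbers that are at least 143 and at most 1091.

22

The n-th square number is n².
Smallest index with value ≥ 143: n = 12 (giving 144).
Largest index with value ≤ 1091: n = 33 (giving 1089).
Indices 12 through 33: 22 terms.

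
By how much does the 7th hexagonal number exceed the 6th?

25

Consecutive hexagonal numbers differ by 4n − 3: here 4·7 − 3 = 25.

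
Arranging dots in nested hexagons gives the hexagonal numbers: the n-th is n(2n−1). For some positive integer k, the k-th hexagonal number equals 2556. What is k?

36

Set n(2n−1) = 2556, giving 2n² − n − 2556 = 0.
The discriminant is 1 + 8·2556 = 20449, and √20449 = 143.
So n = (1 + 143) / 4 = 144/4 = 36.
Check: 36·(2·36 − 1) = 2556. ✓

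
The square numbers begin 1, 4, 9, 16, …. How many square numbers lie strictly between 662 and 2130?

21

The n-th square number is n².
Smallest index with value > 662: n = 26 (giving 676).
Largest index with value < 2130: n = 46 (giving 2116).
Indices 26 through 46: 21 terms.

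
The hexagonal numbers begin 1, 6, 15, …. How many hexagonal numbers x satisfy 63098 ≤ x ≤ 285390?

201

The n-th hexagonal number is n(2n−1).
Smallest index with value ≥ 63098: n = 178 (giving 63190).
Largest index with value ≤ 285390: n = 378 (giving 285390).
Indices 178 through 378: 201 terms.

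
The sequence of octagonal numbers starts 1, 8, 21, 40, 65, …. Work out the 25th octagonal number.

1825

25·(3·25 − 2) = 25·73 = 1825.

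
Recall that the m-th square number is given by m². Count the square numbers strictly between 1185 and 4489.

The n-th square number is n².
Smallest index with value > 1185: n = 35 (giving 1225).
Largest index with value < 4489: n = 66 (giving 4356).
Indices 35 through 66: 32 terms.

32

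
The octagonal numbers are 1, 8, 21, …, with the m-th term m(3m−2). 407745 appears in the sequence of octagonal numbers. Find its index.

Set n(3n−2) = 407745, giving 3n² − 2n − 407745 = 0.
The discriminant is 4 + 12·407745 = 4892944, and √4892944 = 2212.
So n = (2 + 2212) / 6 = 2214/6 = 369.

369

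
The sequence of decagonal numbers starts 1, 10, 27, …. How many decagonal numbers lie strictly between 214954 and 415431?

The n-th decagonal number is n(4n−3).
Smallest index with value > 214954: n = 233 (giving 216457).
Largest index with value < 415431: n = 322 (giving 413770).
Indices 233 through 322: 90 terms.

90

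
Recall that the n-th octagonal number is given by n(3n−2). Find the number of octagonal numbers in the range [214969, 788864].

The n-th octagonal number is n(3n−2).
Smallest index with value ≥ 214969: n = 269 (giving 216545).
Largest index with value ≤ 788864: n = 513 (giving 788481).
Indices 269 through 513: 245 terms.

245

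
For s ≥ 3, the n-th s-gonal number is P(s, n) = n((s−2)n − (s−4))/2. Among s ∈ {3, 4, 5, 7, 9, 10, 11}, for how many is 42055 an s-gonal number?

1

s = 3: P(3, 289) = 41905 and P(3, 290) = 42195; 42055 is not s-gonal.
s = 4: P(4, 205) = 42025 and P(4, 206) = 42436; 42055 is not s-gonal.
s = 5: P(5, 167) = 41750 and P(5, 168) = 42252; 42055 is not s-gonal.
s = 7: P(7, 130) = 42055. ✓
s = 9: P(9, 109) = 41311 and P(9, 110) = 42075; 42055 is not s-gonal.
s = 10: P(10, 102) = 41310 and P(10, 103) = 42127; 42055 is not s-gonal.
s = 11: P(11, 97) = 42001 and P(11, 98) = 42875; 42055 is not s-gonal.
Hits: s ∈ {7} → 1.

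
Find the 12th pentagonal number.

210

The 12th pentagonal number is n(3n−1)/2 with n = 12.
12·(3·12 − 1)/2 = 12·35/2 = 210.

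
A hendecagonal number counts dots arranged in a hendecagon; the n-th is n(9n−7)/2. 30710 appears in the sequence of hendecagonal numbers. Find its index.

Set n(9n−7)/2 = 30710, giving 9n² − 7n − 61420 = 0.
The discriminant is 49 + 72·30710 = 2211169, and √2211169 = 1487.
So n = (7 + 1487) / 18 = 1494/18 = 83.

83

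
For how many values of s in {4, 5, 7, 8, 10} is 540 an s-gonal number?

2

s = 4: P(4, 23) = 529 and P(4, 24) = 576; 540 is not s-gonal.
s = 5: P(5, 19) = 532 and P(5, 20) = 590; 540 is not s-gonal.
s = 7: P(7, 15) = 540. ✓
s = 8: P(8, 13) = 481 and P(8, 14) = 560; 540 is not s-gonal.
s = 10: P(10, 12) = 540. ✓
Hits: s ∈ {7, 10} → 2.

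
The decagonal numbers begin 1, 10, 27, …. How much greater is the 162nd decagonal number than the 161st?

1289

Consecutive decagonal numbers differ by 8n − 7: here 8·162 − 7 = 1289.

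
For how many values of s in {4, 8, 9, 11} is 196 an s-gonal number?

2

s = 4: P(4, 14) = 196. ✓
s = 8: P(8, 8) = 176 and P(8, 9) = 225; 196 is not s-gonal.
s = 9: P(9, 7) = 154 and P(9, 8) = 204; 196 is not s-gonal.
s = 11: P(11, 7) = 196. ✓
Hits: s ∈ {4, 11} → 2.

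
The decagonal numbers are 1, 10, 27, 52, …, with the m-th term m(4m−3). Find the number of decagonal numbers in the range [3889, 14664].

29

The n-th decagonal number is n(4n−3).
Smallest index with value ≥ 3889: n = 32 (giving 4000).
Largest index with value ≤ 14664: n = 60 (giving 14220).
Indices 32 through 60: 29 terms.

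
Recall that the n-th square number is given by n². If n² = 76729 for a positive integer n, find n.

We need n² = 76729, so n = √76729 = 277.
Check: 277² = 76729. ✓

277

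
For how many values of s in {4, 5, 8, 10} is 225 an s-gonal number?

2

s = 4: P(4, 15) = 225. ✓
s = 5: P(5, 12) = 210 and P(5, 13) = 247; 225 is not s-gonal.
s = 8: P(8, 9) = 225. ✓
s = 10: P(10, 7) = 175 and P(10, 8) = 232; 225 is not s-gonal.
Hits: s ∈ {4, 8} → 2.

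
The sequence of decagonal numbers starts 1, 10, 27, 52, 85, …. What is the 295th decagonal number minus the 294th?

Consecutive decagonal numbers differ by 8n − 7: here 8·295 − 7 = 2353.

2353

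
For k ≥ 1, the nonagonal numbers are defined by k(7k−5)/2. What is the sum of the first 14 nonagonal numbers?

3290

Σ i(7i−5)/2 = (7Σi² − 5Σi) / 2 over i = 1..14.
Σi = 105 and Σi² = 1015.
(7·1015 − 5·105) / 2 = 6580/2 = 3290.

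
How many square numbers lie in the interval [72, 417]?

12

The n-th square number is n².
Smallest index with value ≥ 72: n = 9 (giving 81).
Largest index with value ≤ 417: n = 20 (giving 400).
Indices 9 through 20: 12 terms.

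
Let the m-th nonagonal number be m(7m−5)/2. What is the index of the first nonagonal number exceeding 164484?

218

Solve n(7n−5)/2 > 164484 for integer n.
The largest n with value ≤ 164484 is 217 (since 164269 ≤ 164484 < 165789), so the first above is n = 218, value 165789.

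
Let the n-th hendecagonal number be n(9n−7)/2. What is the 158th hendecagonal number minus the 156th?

2819

158·(9·158 − 7)/2 = 111785 and 156·(9·156 − 7)/2 = 108966.
Difference: 111785 − 108966 = 2819.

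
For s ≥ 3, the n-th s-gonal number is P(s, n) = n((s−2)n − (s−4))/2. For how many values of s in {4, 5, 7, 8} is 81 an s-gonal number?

2

s = 4: P(4, 9) = 81. ✓
s = 5: P(5, 7) = 70 and P(5, 8) = 92; 81 is not s-gonal.
s = 7: P(7, 6) = 81. ✓
s = 8: P(8, 5) = 65 and P(8, 6) = 96; 81 is not s-gonal.
Hits: s ∈ {4, 7} → 2.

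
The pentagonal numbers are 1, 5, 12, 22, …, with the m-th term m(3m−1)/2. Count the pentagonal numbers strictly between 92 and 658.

13

The n-th pentagonal number is n(3n−1)/2.
Smallest index with value > 92: n = 9 (giving 117).
Largest index with value < 658: n = 21 (giving 651).
Indices 9 through 21: 13 terms.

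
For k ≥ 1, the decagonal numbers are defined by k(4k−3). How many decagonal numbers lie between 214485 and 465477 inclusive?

110

The n-th decagonal number is n(4n−3).
Smallest index with value ≥ 214485: n = 232 (giving 214600).
Largest index with value ≤ 465477: n = 341 (giving 464101).
Indices 232 through 341: 110 terms.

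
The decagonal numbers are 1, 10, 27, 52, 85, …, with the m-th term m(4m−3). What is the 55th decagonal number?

The 55th decagonal number is n(4n−3) with n = 55.
55·(4·55 − 3) = 55·217 = 11935.

11935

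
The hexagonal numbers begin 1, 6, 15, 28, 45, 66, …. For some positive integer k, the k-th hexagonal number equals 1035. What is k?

23

Set n(2n−1) = 1035, giving 2n² − n − 1035 = 0.
The discriminant is 1 + 8·1035 = 8281, and √8281 = 91.
So n = (1 + 91) / 4 = 92/4 = 23.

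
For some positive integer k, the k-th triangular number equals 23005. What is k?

Set n(n+1)/2 = 23005, giving n² + n − 46010 = 0.
The discriminant is 1 + 8·23005 = 184041, and √184041 = 429.
So n = (-1 + 429) / 2 = 428/2 = 214.

214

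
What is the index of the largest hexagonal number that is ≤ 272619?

Solve n(2n−1) ≤ 272619 for integer n.
n = 369 gives 271953 ≤ 272619, while n = 370 gives 273430 > 272619; so the answer is index 369.

369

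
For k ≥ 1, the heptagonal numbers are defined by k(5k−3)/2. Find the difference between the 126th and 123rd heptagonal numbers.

126·(5·126 − 3)/2 = 39501 and 123·(5·123 − 3)/2 = 37638.
Difference: 39501 − 37638 = 1863.

1863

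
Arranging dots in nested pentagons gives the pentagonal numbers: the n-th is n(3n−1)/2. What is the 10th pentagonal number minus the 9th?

Consecutive pentagonal numbers differ by 3n − 2: here 3·10 − 2 = 28.

28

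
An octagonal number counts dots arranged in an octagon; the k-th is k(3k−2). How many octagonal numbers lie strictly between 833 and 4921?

23

The n-th octagonal number is n(3n−2).
Smallest index with value > 833: n = 18 (giving 936).
Largest index with value < 4921: n = 40 (giving 4720).
Indices 18 through 40: 23 terms.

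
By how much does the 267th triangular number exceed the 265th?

533

267·268/2 = 35778 and 265·266/2 = 35245.
Difference: 35778 − 35245 = 533.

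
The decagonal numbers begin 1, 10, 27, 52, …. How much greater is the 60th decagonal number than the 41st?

7619

60·(4·60 − 3) = 14220 and 41·(4·41 − 3) = 6601.
Difference: 14220 − 6601 = 7619.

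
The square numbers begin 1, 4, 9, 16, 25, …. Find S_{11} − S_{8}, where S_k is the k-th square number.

11² = 121 and 8² = 64.
Difference: 121 − 64 = 57.

57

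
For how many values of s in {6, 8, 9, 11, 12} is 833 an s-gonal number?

s = 6: P(6, 20) = 780 and P(6, 21) = 861; 833 is not s-gonal.
s = 8: P(8, 17) = 833. ✓
s = 9: P(9, 15) = 750 and P(9, 16) = 856; 833 is not s-gonal.
s = 11: P(11, 14) = 833. ✓
s = 12: P(12, 13) = 793 and P(12, 14) = 924; 833 is not s-gonal.
Hits: s ∈ {8, 11} → 2.

2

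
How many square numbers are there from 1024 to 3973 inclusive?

32

The n-th square number is n².
Smallest index with value ≥ 1024: n = 32 (giving 1024).
Largest index with value ≤ 3973: n = 63 (giving 3969).
Indices 32 through 63: 32 terms.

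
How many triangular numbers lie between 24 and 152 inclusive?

10

The n-th triangular number is n(n+1)/2.
Smallest index with value ≥ 24: n = 7 (giving 28).
Largest index with value ≤ 152: n = 16 (giving 136).
Indices 7 through 16: 10 terms.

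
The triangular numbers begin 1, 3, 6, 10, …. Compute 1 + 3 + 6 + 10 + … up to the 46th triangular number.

Σ i(i+1)/2 = (Σi² + Σi) / 2 over i = 1..46.
Σi = 1081 and Σi² = 33511.
(1·33511 + 1·1081) / 2 = 34592/2 = 17296.

17296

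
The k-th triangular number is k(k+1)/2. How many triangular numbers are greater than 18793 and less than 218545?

The n-th triangular number is n(n+1)/2.
Smallest index with value > 18793: n = 194 (giving 18915).
Largest index with value < 218545: n = 660 (giving 218130).
Indices 194 through 660: 467 terms.

467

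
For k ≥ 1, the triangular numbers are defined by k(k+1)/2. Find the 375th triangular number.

70500

375·376/2 = 141000/2 = 70500.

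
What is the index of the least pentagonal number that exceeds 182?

12

Solve n(3n−1)/2 > 182 for integer n.
The largest n with value ≤ 182 is 11 (since 176 ≤ 182 < 210), so the first above is n = 12, value 210.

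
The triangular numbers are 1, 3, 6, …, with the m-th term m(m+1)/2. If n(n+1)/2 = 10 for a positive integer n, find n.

Set n(n+1)/2 = 10, giving n² + n − 20 = 0.
The discriminant is 1 + 8·10 = 81, and √81 = 9.
So n = (-1 + 9) / 2 = 8/2 = 4.
Check: 4·5/2 = 10. ✓

4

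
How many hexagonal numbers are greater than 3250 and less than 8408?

25

The n-th hexagonal number is n(2n−1).
Smallest index with value > 3250: n = 41 (giving 3321).
Largest index with value < 8408: n = 65 (giving 8385).
Indices 41 through 65: 25 terms.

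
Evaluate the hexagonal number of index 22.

946

22·(2·22 − 1) = 22·43 = 946.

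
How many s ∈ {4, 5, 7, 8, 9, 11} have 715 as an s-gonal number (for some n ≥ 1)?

s = 4: P(4, 26) = 676 and P(4, 27) = 729; 715 is not s-gonal.
s = 5: P(5, 22) = 715. ✓
s = 7: P(7, 17) = 697 and P(7, 18) = 783; 715 is not s-gonal.
s = 8: P(8, 15) = 645 and P(8, 16) = 736; 715 is not s-gonal.
s = 9: P(9, 14) = 651 and P(9, 15) = 750; 715 is not s-gonal.
s = 11: P(11, 13) = 715. ✓
Hits: s ∈ {5, 11} → 2.

2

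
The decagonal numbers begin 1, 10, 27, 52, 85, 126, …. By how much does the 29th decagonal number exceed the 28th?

225

Consecutive decagonal numbers differ by 8n − 7: here 8·29 − 7 = 225.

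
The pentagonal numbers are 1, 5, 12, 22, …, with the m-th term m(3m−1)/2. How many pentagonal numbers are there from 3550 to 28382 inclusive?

The n-th pentagonal number is n(3n−1)/2.
Smallest index with value ≥ 3550: n = 49 (giving 3577).
Largest index with value ≤ 28382: n = 137 (giving 28085).
Indices 49 through 137: 89 terms.

89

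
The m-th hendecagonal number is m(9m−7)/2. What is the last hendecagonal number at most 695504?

Solve n(9n−7)/2 ≤ 695504 for integer n.
n = 393 gives 693645 ≤ 695504, while n = 394 gives 697183 > 695504; so the answer is 693645.

693645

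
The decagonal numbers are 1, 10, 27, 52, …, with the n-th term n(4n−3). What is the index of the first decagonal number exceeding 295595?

Solve n(4n−3) > 295595 for integer n.
The largest n with value ≤ 295595 is 272 (since 295120 ≤ 295595 < 297297), so the first above is n = 273, value 297297.

273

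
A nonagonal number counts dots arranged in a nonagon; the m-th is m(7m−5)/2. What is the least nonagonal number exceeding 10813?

10836

Solve n(7n−5)/2 > 10813 for integer n.
The largest n with value ≤ 10813 is 55 (since 10450 ≤ 10813 < 10836), so the first above is n = 56, value 10836.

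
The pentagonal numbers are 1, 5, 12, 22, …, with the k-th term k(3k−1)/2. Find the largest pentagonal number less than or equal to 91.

Solve n(3n−1)/2 ≤ 91 for integer n.
n = 7 gives 70 ≤ 91, while n = 8 gives 92 > 91; so the answer is 70.

70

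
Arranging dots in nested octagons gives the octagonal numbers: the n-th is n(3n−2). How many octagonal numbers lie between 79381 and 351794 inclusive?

The n-th octagonal number is n(3n−2).
Smallest index with value ≥ 79381: n = 163 (giving 79381).
Largest index with value ≤ 351794: n = 342 (giving 350208).
Indices 163 through 342: 180 terms.

180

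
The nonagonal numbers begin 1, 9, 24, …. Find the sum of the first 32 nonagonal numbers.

Σ i(7i−5)/2 = (7Σi² − 5Σi) / 2 over i = 1..32.
Σi = 528 and Σi² = 11440.
(7·11440 − 5·528) / 2 = 77440/2 = 38720.

38720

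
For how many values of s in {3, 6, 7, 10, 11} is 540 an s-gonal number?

2

s = 3: P(3, 32) = 528 and P(3, 33) = 561; 540 is not s-gonal.
s = 6: P(6, 16) = 496 and P(6, 17) = 561; 540 is not s-gonal.
s = 7: P(7, 15) = 540. ✓
s = 10: P(10, 12) = 540. ✓
s = 11: P(11, 11) = 506 and P(11, 12) = 606; 540 is not s-gonal.
Hits: s ∈ {7, 10} → 2.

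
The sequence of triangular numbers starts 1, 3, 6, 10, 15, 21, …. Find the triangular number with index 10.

10·11/2 = 110/2 = 55.

55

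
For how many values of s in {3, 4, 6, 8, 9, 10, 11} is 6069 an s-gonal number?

s = 3: P(3, 109) = 5995 and P(3, 110) = 6105; 6069 is not s-gonal.
s = 4: P(4, 77) = 5929 and P(4, 78) = 6084; 6069 is not s-gonal.
s = 6: P(6, 55) = 5995 and P(6, 56) = 6216; 6069 is not s-gonal.
s = 8: P(8, 45) = 5985 and P(8, 46) = 6256; 6069 is not s-gonal.
s = 9: P(9, 42) = 6069. ✓
s = 10: P(10, 39) = 5967 and P(10, 40) = 6280; 6069 is not s-gonal.
s = 11: P(11, 37) = 6031 and P(11, 38) = 6365; 6069 is not s-gonal.
Hits: s ∈ {9} → 1.

1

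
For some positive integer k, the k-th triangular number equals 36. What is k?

8

Set n(n+1)/2 = 36, giving n² + n − 72 = 0.
So n = (-1 + 17) / 2 = 16/2 = 8.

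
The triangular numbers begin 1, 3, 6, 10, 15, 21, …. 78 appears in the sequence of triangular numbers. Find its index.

Set n(n+1)/2 = 78, giving n² + n − 156 = 0.
The discriminant is 1 + 8·78 = 625, and √625 = 25.
So n = (-1 + 25) / 2 = 24/2 = 12.

12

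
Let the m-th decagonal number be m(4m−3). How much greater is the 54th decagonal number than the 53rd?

425

Consecutive decagonal numbers differ by 8n − 7: here 8·54 − 7 = 425.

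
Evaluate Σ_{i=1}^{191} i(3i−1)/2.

Σ i(3i−1)/2 = (3Σi² − Σi) / 2 over i = 1..191.
Σi = 18336 and Σi² = 2340896.
(3·2340896 − 1·18336) / 2 = 7004352/2 = 3502176.

3502176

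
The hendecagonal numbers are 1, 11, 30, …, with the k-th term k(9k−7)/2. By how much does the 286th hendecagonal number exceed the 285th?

Consecutive hendecagonal numbers differ by 9n − 8: here 9·286 − 8 = 2566.

2566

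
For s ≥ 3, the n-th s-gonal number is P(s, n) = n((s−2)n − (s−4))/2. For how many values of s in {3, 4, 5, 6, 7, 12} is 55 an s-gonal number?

2

s = 3: P(3, 10) = 55. ✓
s = 4: P(4, 7) = 49 and P(4, 8) = 64; 55 is not s-gonal.
s = 5: P(5, 6) = 51 and P(5, 7) = 70; 55 is not s-gonal.
s = 6: P(6, 5) = 45 and P(6, 6) = 66; 55 is not s-gonal.
s = 7: P(7, 5) = 55. ✓
s = 12: P(12, 3) = 33 and P(12, 4) = 64; 55 is not s-gonal.
Hits: s ∈ {3, 7} → 2.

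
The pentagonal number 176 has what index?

Set n(3n−1)/2 = 176, giving 3n² − n − 352 = 0.
So n = (1 + 65) / 6 = 66/6 = 11.

11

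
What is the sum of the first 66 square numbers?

Σ_{i=1}^{66} i² = 66·67·133/6 = 98021.

98021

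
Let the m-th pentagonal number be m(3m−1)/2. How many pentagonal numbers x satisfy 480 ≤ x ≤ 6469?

The n-th pentagonal number is n(3n−1)/2.
Smallest index with value ≥ 480: n = 19 (giving 532).
Largest index with value ≤ 6469: n = 65 (giving 6305).
Indices 19 through 65: 47 terms.

47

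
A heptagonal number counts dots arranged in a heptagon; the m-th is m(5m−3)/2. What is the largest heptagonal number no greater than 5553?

5452

Solve n(5n−3)/2 ≤ 5553 for integer n.
n = 47 gives 5452 ≤ 5553, while n = 48 gives 5688 > 5553; so the answer is 5452.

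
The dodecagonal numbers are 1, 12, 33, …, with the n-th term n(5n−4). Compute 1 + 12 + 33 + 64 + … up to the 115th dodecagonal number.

2541270

Σ i(5i−4) = 5Σi² − 4Σi over i = 1..115.
Σi = 6670 and Σi² = 513590.
5·513590 − 4·6670 = 2541270.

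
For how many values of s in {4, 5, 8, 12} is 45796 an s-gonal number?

s = 4: P(4, 214) = 45796. ✓
s = 5: P(5, 174) = 45327 and P(5, 175) = 45850; 45796 is not s-gonal.
s = 8: P(8, 123) = 45141 and P(8, 124) = 45880; 45796 is not s-gonal.
s = 12: P(12, 96) = 45696 and P(12, 97) = 46657; 45796 is not s-gonal.
Hits: s ∈ {4} → 1.

1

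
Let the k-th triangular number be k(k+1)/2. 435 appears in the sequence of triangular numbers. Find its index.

29

Set n(n+1)/2 = 435, giving n² + n − 870 = 0.
So n = (-1 + 59) / 2 = 58/2 = 29.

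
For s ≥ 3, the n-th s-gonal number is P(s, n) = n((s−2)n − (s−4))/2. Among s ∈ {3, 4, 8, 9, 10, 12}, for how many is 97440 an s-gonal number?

s = 3: P(3, 440) = 97020 and P(3, 441) = 97461; 97440 is not s-gonal.
s = 4: P(4, 312) = 97344 and P(4, 313) = 97969; 97440 is not s-gonal.
s = 8: P(8, 180) = 96840 and P(8, 181) = 97921; 97440 is not s-gonal.
s = 9: P(9, 167) = 97194 and P(9, 168) = 98364; 97440 is not s-gonal.
s = 10: P(10, 156) = 96876 and P(10, 157) = 98125; 97440 is not s-gonal.
s = 12: P(12, 140) = 97440. ✓
Hits: s ∈ {12} → 1.

1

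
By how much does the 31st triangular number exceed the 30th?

31

Consecutive triangular numbers differ by n: T_{31} − T_{30} = 31.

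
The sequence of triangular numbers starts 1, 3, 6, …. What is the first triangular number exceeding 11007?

11026

Solve n(n+1)/2 > 11007 for integer n.
The largest n with value ≤ 11007 is 147 (since 10878 ≤ 11007 < 11026), so the first above is n = 148, value 11026.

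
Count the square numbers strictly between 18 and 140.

The n-th square number is n².
Smallest index with value > 18: n = 5 (giving 25).
Largest index with value < 140: n = 11 (giving 121).
Indices 5 through 11: 7 terms.

7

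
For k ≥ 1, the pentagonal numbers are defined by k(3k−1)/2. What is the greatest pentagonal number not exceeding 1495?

1426

Solve n(3n−1)/2 ≤ 1495 for integer n.
n = 31 gives 1426 ≤ 1495, while n = 32 gives 1520 > 1495; so the answer is 1426.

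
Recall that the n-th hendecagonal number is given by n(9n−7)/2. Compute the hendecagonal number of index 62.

17081

The 62nd hendecagonal number is n(9n−7)/2 with n = 62.
62·(9·62 − 7)/2 = 62·551/2 = 17081.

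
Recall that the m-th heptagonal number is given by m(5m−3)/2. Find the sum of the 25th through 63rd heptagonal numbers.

Σ i(5i−3)/2 = (5Σi² − 3Σi) / 2 over i = 25..63.
Σi = 2016 − 300 = 1716 and Σi² = 85344 − 4900 = 80444.
(5·80444 − 3·1716) / 2 = 397072/2 = 198536.

198536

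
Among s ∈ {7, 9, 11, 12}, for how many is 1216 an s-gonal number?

2

s = 7: P(7, 22) = 1177 and P(7, 23) = 1288; 1216 is not s-gonal.
s = 9: P(9, 19) = 1216. ✓
s = 11: P(11, 16) = 1096 and P(11, 17) = 1241; 1216 is not s-gonal.
s = 12: P(12, 16) = 1216. ✓
Hits: s ∈ {9, 12} → 2.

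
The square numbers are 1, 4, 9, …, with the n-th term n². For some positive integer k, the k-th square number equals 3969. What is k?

63

We need n² = 3969, so n = √3969 = 63.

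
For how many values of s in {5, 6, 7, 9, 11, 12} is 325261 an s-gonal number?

s = 5: P(5, 465) = 324105 and P(5, 466) = 325501; 325261 is not s-gonal.
s = 6: P(6, 403) = 324415 and P(6, 404) = 326028; 325261 is not s-gonal.
s = 7: P(7, 361) = 325261. ✓
s = 9: P(9, 305) = 324825 and P(9, 306) = 326961; 325261 is not s-gonal.
s = 11: P(11, 269) = 324683 and P(11, 270) = 327105; 325261 is not s-gonal.
s = 12: P(12, 255) = 324105 and P(12, 256) = 326656; 325261 is not s-gonal.
Hits: s ∈ {7} → 1.

1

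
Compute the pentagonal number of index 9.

The 9th pentagonal number is n(3n−1)/2 with n = 9.
9·(3·9 − 1)/2 = 9·26/2 = 9·13 = 117.

117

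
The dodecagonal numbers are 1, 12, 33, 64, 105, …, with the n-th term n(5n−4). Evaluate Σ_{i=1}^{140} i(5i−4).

4582970

Σ i(5i−4) = 5Σi² − 4Σi over i = 1..140.
Σi = 9870 and Σi² = 924490.
5·924490 − 4·9870 = 4582970.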